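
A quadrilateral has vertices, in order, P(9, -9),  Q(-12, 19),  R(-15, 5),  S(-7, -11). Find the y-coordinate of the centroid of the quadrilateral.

Apply Gauss's area formula. First the cross-terms c_i = x_i·y_{i+1} − x_{i+1}·y_i:
  63, 225, 200, 162  ⇒  2A = 650, A = 325.
Then Σ (y_i + y_{i+1})·c_i = 1590, so ȳ = 1590 / (6·325) = 53/65.

53/65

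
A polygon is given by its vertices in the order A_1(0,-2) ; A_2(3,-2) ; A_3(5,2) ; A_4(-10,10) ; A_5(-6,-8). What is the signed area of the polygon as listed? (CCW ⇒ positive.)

A_1→A_2: (0)(-2) − (3)(-2) = 6
A_2→A_3: (3)(2) − (5)(-2) = 16
A_3→A_4: (5)(10) − (-10)(2) = 70
A_4→A_5: (-10)(-8) − (-6)(10) = 140
A_5→A_1: (-6)(-2) − (0)(-8) = 12
Σ = 244
Signed area = Σ/2 = 122 (positive ⇒ counter-clockwise traversal).

122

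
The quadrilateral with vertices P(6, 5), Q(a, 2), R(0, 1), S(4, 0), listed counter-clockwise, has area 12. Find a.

1

Write out the shoelace sum; only the two edges meeting at Q involve a:
2·Area = [(6·2 − a·5) + (a·1 − 0·2)] + 16
       = -4·a + 28 = 24
⇒ a = 1.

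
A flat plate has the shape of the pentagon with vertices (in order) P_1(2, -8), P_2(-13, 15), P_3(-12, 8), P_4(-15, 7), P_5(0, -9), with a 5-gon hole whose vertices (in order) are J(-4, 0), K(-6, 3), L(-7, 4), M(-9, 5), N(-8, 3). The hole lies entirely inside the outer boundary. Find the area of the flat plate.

Outer boundary:
Σ = (-74) + (76) + (36) + (135) + (18) = 191
Area = |Σ|/2 = 95.5.
Hole:
Apply the shoelace (surveyor's) formula: 2A = Σ (x_i·y_{i+1} − x_{i+1}·y_i), indices taken mod 5.
Cross-terms: -12, -3, 1, 13, 12  ⇒  Σ = 11
Area = |Σ|/2 = 5.5.
Net area = 95.5 − 5.5 = 90.

90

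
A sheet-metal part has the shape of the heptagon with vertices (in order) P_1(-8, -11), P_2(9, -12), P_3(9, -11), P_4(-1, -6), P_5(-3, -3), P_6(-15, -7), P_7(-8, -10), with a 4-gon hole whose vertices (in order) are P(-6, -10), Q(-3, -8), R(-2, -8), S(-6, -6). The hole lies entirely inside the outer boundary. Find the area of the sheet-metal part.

Outer boundary:
Apply the shoelace formula: 2A = Σ (x_i·y_{i+1} − x_{i+1}·y_i), indices taken mod 7.
Σ = (195) + (9) + (-65) + (-15) + (-24) + (94) + (8) = 202
Area = |Σ|/2 = 101.
Hole:
Σ = (18) + (8) + (-36) + (24) = 14
Area = |Σ|/2 = 7.
Net area = 101 − 7 = 94.

94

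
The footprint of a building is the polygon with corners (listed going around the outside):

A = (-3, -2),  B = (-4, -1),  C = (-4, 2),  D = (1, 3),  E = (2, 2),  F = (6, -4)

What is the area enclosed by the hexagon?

39.5

Apply the shoelace (surveyor's) formula: 2A = Σ (x_i·y_{i+1} − x_{i+1}·y_i), indices taken mod 6.
Cross-terms: -5, -12, -14, -4, -20, -24  ⇒  Σ = -79
Area = |Σ|/2 = 39.5.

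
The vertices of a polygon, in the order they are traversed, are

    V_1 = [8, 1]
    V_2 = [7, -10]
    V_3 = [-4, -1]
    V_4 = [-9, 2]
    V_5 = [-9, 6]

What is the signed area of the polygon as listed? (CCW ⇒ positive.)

Apply the shoelace formula: 2A = Σ (x_i·y_{i+1} − x_{i+1}·y_i), indices taken mod 5.
V_1→V_2: (8)(-10) − (7)(1) = -87
V_2→V_3: (7)(-1) − (-4)(-10) = -47
V_3→V_4: (-4)(2) − (-9)(-1) = -17
V_4→V_5: (-9)(6) − (-9)(2) = -36
V_5→V_1: (-9)(1) − (8)(6) = -57
Σ = -244
Signed area = Σ/2 = -122 (negative ⇒ clockwise traversal).

-122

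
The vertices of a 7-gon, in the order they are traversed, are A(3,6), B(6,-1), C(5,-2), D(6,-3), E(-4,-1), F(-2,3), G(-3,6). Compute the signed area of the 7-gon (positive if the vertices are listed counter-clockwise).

Apply the surveyor's formula: 2A = Σ (x_i·y_{i+1} − x_{i+1}·y_i), indices taken mod 7.
Σ = (-39) + (-7) + (-3) + (-18) + (-14) + (-3) + (-36) = -120
Signed area = Σ/2 = -60 (negative ⇒ clockwise traversal).

-60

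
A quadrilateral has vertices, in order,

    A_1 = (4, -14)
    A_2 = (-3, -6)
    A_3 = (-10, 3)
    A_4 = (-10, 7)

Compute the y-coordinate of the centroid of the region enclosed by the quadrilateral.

Apply the shoelace formula. First the cross-terms c_i = x_i·y_{i+1} − x_{i+1}·y_i:
  -66, -69, -40, 112  ⇒  2A = -63, A = -31.5.
Then Σ (y_i + y_{i+1})·c_i = 343, so ȳ = 343 / (6·(-31.5)) = -49/27.

-49/27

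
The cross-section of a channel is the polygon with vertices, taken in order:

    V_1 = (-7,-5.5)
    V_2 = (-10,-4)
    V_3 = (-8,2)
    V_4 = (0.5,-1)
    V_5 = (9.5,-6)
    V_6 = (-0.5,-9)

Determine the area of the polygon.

Apply the surveyor's formula: 2A = Σ (x_i·y_{i+1} − x_{i+1}·y_i), indices taken mod 6.
V_1→V_2: (-7)(-4) − (-10)(-5.5) = -27
V_2→V_3: (-10)(2) − (-8)(-4) = -52
V_3→V_4: (-8)(-1) − (0.5)(2) = 7
V_4→V_5: (0.5)(-6) − (9.5)(-1) = 6.5
V_5→V_6: (9.5)(-9) − (-0.5)(-6) = -88.5
V_6→V_1: (-0.5)(-5.5) − (-7)(-9) = -60.25
Σ = -214.25
Area = |Σ|/2 = 107.125.

107.125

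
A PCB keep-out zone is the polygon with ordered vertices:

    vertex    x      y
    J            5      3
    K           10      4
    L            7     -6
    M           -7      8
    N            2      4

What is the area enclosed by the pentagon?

71

Apply Gauss's area formula: 2A = Σ (x_i·y_{i+1} − x_{i+1}·y_i), indices taken mod 5.
Σ = (-10) + (-88) + (14) + (-44) + (-14) = -142
Area = |Σ|/2 = 71.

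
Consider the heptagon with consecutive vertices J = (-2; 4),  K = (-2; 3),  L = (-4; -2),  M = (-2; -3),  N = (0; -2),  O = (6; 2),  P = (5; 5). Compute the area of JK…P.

Apply the shoelace (surveyor's) formula: 2A = Σ (x_i·y_{i+1} − x_{i+1}·y_i), indices taken mod 7.
Cross-terms: 2, 16, 8, 4, 12, 20, 30  ⇒  Σ = 92
Area = |Σ|/2 = 46.

46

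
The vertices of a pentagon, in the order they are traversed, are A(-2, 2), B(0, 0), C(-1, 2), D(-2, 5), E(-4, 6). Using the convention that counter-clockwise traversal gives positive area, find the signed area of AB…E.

5.5

Apply the shoelace (surveyor's) formula: 2A = Σ (x_i·y_{i+1} − x_{i+1}·y_i), indices taken mod 5.
Cross-terms: 0, 0, -1, 8, 4  ⇒  Σ = 11
Signed area = Σ/2 = 5.5 (positive ⇒ counter-clockwise traversal).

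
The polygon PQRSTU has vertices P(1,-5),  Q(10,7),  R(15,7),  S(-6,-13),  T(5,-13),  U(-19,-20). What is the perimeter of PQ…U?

110

|PQ| = √((9)² + (12)²) = √225 = 15
|QR| = √((5)² + (0)²) = √25 = 5
|RS| = √((-21)² + (-20)²) = √841 = 29
|ST| = √((11)² + (0)²) = √121 = 11
|TU| = √((-24)² + (-7)²) = √625 = 25
|UP| = √((20)² + (15)²) = √625 = 25
Perimeter = 15 + 5 + 29 + 11 + 25 + 25 = 110.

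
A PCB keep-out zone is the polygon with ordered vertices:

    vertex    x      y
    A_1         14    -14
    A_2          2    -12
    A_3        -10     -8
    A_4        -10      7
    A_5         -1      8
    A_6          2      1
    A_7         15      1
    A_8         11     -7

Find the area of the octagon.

350.5

Apply Gauss's area formula: 2A = Σ (x_i·y_{i+1} − x_{i+1}·y_i), indices taken mod 8.
Σ = (-140) + (-136) + (-150) + (-73) + (-17) + (-13) + (-116) + (-56) = -701
Area = |Σ|/2 = 350.5.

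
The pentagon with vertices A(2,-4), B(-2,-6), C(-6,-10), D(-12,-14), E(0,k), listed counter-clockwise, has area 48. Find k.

The doubled signed area Σ (x_i y_{i+1} − x_{i+1} y_i) is linear in k.
With k=0 it equals -72; the coefficient of k is -14 (from the two edges through E).
So -14·k + -72 = 2·48 = 96 ⇒ k = -12.

-12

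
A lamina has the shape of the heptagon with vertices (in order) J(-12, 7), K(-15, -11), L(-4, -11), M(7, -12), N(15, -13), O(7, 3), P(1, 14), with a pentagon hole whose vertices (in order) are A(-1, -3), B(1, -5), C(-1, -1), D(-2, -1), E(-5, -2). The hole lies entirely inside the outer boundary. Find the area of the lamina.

482.5

Outer boundary:
Apply the shoelace (surveyor's) formula: 2A = Σ (x_i·y_{i+1} − x_{i+1}·y_i), indices taken mod 7.
Cross-terms: 237, 121, 125, 89, 136, 95, 175  ⇒  Σ = 978
Area = |Σ|/2 = 489.
Hole:
Cross-terms: 8, -6, -1, -1, 13  ⇒  Σ = 13
Area = |Σ|/2 = 6.5.
Net area = 489 − 6.5 = 482.5.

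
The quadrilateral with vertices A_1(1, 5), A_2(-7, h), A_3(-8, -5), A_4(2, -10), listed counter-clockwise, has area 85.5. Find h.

The doubled signed area Σ (x_i y_{i+1} − x_{i+1} y_i) is linear in h.
With h=0 it equals 180; the coefficient of h is 9 (from the two edges through A_2).
So 9·h + 180 = 2·85.5 = 171 ⇒ h = -1.

-1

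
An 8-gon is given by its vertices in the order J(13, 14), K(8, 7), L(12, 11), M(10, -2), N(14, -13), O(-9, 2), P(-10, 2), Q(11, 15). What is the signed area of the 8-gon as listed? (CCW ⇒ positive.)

Apply the shoelace formula: 2A = Σ (x_i·y_{i+1} − x_{i+1}·y_i), indices taken mod 8.
Cross-terms: -21, 4, -134, -102, -89, 2, -172, -41  ⇒  Σ = -553
Signed area = Σ/2 = -276.5 (negative ⇒ clockwise traversal).

-276.5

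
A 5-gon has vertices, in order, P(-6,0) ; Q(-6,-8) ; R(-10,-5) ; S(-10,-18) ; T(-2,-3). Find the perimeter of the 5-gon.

|PQ| = √((0)² + (-8)²) = √64 = 8
|QR| = √((-4)² + (3)²) = √25 = 5
|RS| = √((0)² + (-13)²) = √169 = 13
|ST| = √((8)² + (15)²) = √289 = 17
|TP| = √((-4)² + (3)²) = √25 = 5
Perimeter = 8 + 5 + 13 + 17 + 5 = 48.

48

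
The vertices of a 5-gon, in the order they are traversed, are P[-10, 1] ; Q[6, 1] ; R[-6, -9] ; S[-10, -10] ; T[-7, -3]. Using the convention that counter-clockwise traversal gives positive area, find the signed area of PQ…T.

Apply Gauss's area formula: 2A = Σ (x_i·y_{i+1} − x_{i+1}·y_i), indices taken mod 5.
Cross-terms: -16, -48, -30, -40, -37  ⇒  Σ = -171
Signed area = Σ/2 = -85.5 (negative ⇒ clockwise traversal).

-85.5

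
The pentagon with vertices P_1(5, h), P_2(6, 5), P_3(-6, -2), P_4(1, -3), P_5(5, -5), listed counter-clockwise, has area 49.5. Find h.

Write out the shoelace sum; only the two edges meeting at P_1 involve h:
2·Area = [(5·h − 5·(-5)) + (5·5 − 6·h)] + 48
       = -1·h + 98 = 99
⇒ h = -1.

-1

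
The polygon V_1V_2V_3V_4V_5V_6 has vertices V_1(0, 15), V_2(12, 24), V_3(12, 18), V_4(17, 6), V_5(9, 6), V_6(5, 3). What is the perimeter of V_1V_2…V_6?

|V_1V_2| = √((12)² + (9)²) = √225 = 15
|V_2V_3| = √((0)² + (-6)²) = √36 = 6
|V_3V_4| = √((5)² + (-12)²) = √169 = 13
|V_4V_5| = √((-8)² + (0)²) = √64 = 8
|V_5V_6| = √((-4)² + (-3)²) = √25 = 5
|V_6V_1| = √((-5)² + (12)²) = √169 = 13
Perimeter = 15 + 6 + 13 + 8 + 5 + 13 = 60.

60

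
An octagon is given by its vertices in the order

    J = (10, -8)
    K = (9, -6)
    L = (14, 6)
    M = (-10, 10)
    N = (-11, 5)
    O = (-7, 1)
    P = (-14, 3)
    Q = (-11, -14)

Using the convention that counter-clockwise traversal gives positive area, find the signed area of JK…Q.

442

Apply the surveyor's formula: 2A = Σ (x_i·y_{i+1} − x_{i+1}·y_i), indices taken mod 8.
J→K: (10)(-6) − (9)(-8) = 12
K→L: (9)(6) − (14)(-6) = 138
L→M: (14)(10) − (-10)(6) = 200
M→N: (-10)(5) − (-11)(10) = 60
N→O: (-11)(1) − (-7)(5) = 24
O→P: (-7)(3) − (-14)(1) = -7
P→Q: (-14)(-14) − (-11)(3) = 229
Q→J: (-11)(-8) − (10)(-14) = 228
Σ = 884
Signed area = Σ/2 = 442 (positive ⇒ counter-clockwise traversal).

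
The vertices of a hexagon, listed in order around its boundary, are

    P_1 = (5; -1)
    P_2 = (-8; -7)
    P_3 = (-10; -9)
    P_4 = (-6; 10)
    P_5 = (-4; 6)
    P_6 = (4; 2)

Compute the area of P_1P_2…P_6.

118.5

Apply the surveyor's formula: 2A = Σ (x_i·y_{i+1} − x_{i+1}·y_i), indices taken mod 6.
Σ = (-43) + (2) + (-154) + (4) + (-32) + (-14) = -237
Area = |Σ|/2 = 118.5.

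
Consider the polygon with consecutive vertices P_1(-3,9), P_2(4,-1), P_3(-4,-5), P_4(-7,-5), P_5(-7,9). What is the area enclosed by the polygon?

103

P_1→P_2: (-3)(-1) − (4)(9) = -33
P_2→P_3: (4)(-5) − (-4)(-1) = -24
P_3→P_4: (-4)(-5) − (-7)(-5) = -15
P_4→P_5: (-7)(9) − (-7)(-5) = -98
P_5→P_1: (-7)(9) − (-3)(9) = -36
Σ = -206
Area = |Σ|/2 = 103.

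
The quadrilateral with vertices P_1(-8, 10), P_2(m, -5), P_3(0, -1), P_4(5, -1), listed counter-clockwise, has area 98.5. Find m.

The doubled signed area Σ (x_i y_{i+1} − x_{i+1} y_i) is linear in m.
With m=0 it equals 87; the coefficient of m is -11 (from the two edges through P_2).
So -11·m + 87 = 2·98.5 = 197 ⇒ m = -10.

-10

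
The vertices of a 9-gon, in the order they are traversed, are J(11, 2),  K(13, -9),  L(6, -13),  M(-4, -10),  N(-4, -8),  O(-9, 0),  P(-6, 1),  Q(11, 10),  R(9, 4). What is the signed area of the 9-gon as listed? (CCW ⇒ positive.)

Apply the surveyor's formula: 2A = Σ (x_i·y_{i+1} − x_{i+1}·y_i), indices taken mod 9.
J→K: (11)(-9) − (13)(2) = -125
K→L: (13)(-13) − (6)(-9) = -115
L→M: (6)(-10) − (-4)(-13) = -112
M→N: (-4)(-8) − (-4)(-10) = -8
N→O: (-4)(0) − (-9)(-8) = -72
O→P: (-9)(1) − (-6)(0) = -9
P→Q: (-6)(10) − (11)(1) = -71
Q→R: (11)(4) − (9)(10) = -46
R→J: (9)(2) − (11)(4) = -26
Σ = -584
Signed area = Σ/2 = -292 (negative ⇒ clockwise traversal).

-292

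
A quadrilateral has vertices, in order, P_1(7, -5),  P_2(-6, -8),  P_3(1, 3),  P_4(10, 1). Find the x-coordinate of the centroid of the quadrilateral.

662/273

Apply the shoelace formula. First the cross-terms c_i = x_i·y_{i+1} − x_{i+1}·y_i:
  -86, -10, -29, -57  ⇒  2A = -182, A = -91.
Then Σ (x_i + x_{i+1})·c_i = -1324, so x̄ = -1324 / (6·(-91)) = 662/273.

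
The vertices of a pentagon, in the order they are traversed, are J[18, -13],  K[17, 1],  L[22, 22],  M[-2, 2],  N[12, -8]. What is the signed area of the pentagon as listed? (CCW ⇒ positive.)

329.5

Apply the surveyor's formula: 2A = Σ (x_i·y_{i+1} − x_{i+1}·y_i), indices taken mod 5.
Σ = (239) + (352) + (88) + (-8) + (-12) = 659
Signed area = Σ/2 = 329.5 (positive ⇒ counter-clockwise traversal).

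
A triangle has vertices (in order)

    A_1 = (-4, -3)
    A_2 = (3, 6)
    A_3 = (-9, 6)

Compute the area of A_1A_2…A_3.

Apply the shoelace formula: 2A = Σ (x_i·y_{i+1} − x_{i+1}·y_i), indices taken mod 3.
Σ = (-15) + (72) + (51) = 108
Area = |Σ|/2 = 54.

54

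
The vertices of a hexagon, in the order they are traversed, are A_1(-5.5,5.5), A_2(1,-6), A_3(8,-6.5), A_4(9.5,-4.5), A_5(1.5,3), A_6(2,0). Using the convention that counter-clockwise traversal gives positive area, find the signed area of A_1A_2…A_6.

67.5

Apply the surveyor's formula: 2A = Σ (x_i·y_{i+1} − x_{i+1}·y_i), indices taken mod 6.
Cross-terms: 27.5, 41.5, 25.75, 35.25, -6, 11  ⇒  Σ = 135
Signed area = Σ/2 = 67.5 (positive ⇒ counter-clockwise traversal).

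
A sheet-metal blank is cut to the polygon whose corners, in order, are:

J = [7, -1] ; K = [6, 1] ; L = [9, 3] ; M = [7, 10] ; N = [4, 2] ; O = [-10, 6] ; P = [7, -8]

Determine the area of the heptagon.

J→K: (7)(1) − (6)(-1) = 13
K→L: (6)(3) − (9)(1) = 9
L→M: (9)(10) − (7)(3) = 69
M→N: (7)(2) − (4)(10) = -26
N→O: (4)(6) − (-10)(2) = 44
O→P: (-10)(-8) − (7)(6) = 38
P→J: (7)(-1) − (7)(-8) = 49
Σ = 196
Area = |Σ|/2 = 98.

98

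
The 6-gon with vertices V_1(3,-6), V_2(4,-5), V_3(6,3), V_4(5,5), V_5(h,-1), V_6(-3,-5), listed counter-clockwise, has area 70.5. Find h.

Write out the shoelace sum; only the two edges meeting at V_5 involve h:
2·Area = [(5·(-1) − h·5) + (h·(-5) − (-3)·(-1))] + 99
       = -10·h + 91 = 141
⇒ h = -5.

-5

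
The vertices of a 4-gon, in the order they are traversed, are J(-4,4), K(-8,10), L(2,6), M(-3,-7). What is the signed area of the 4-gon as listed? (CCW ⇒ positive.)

-56

Σ = (-8) + (-68) + (4) + (-40) = -112
Signed area = Σ/2 = -56 (negative ⇒ clockwise traversal).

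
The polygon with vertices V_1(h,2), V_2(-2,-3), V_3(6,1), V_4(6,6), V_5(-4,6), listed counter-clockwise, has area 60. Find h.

-2

The doubled signed area Σ (x_i y_{i+1} − x_{i+1} y_i) is linear in h.
With h=0 it equals 102; the coefficient of h is -9 (from the two edges through V_1).
So -9·h + 102 = 2·60 = 120 ⇒ h = -2.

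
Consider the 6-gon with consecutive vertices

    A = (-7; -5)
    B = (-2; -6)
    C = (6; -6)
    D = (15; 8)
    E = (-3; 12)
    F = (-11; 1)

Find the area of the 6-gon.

306.5

Apply the surveyor's formula: 2A = Σ (x_i·y_{i+1} − x_{i+1}·y_i), indices taken mod 6.
Σ = (32) + (48) + (138) + (204) + (129) + (62) = 613
Area = |Σ|/2 = 306.5.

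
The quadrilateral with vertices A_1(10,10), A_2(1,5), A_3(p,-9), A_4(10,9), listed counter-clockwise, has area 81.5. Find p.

8

Write out the shoelace sum; only the two edges meeting at A_3 involve p:
2·Area = [(1·(-9) − p·5) + (p·9 − 10·(-9))] + 50
       = 4·p + 131 = 163
⇒ p = 8.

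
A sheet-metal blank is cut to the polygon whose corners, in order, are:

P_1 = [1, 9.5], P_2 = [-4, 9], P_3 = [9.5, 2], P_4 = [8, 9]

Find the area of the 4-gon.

45

Apply the shoelace formula: 2A = Σ (x_i·y_{i+1} − x_{i+1}·y_i), indices taken mod 4.
P_1→P_2: (1)(9) − (-4)(9.5) = 47
P_2→P_3: (-4)(2) − (9.5)(9) = -93.5
P_3→P_4: (9.5)(9) − (8)(2) = 69.5
P_4→P_1: (8)(9.5) − (1)(9) = 67
Σ = 90
Area = |Σ|/2 = 45.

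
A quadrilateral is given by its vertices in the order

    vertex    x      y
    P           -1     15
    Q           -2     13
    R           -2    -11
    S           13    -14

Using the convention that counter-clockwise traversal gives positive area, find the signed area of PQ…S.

Apply the shoelace (surveyor's) formula: 2A = Σ (x_i·y_{i+1} − x_{i+1}·y_i), indices taken mod 4.
P→Q: (-1)(13) − (-2)(15) = 17
Q→R: (-2)(-11) − (-2)(13) = 48
R→S: (-2)(-14) − (13)(-11) = 171
S→P: (13)(15) − (-1)(-14) = 181
Σ = 417
Signed area = Σ/2 = 208.5 (positive ⇒ counter-clockwise traversal).

208.5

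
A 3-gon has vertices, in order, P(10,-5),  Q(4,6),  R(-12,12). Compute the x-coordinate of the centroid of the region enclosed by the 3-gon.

Apply Gauss's area formula. First the cross-terms c_i = x_i·y_{i+1} − x_{i+1}·y_i:
  80, 120, -60  ⇒  2A = 140, A = 70.
Then Σ (x_i + x_{i+1})·c_i = 280, so x̄ = 280 / (6·70) = 2/3.

2/3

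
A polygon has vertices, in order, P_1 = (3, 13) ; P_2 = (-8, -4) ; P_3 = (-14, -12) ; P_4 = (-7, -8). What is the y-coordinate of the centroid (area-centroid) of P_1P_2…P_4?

Apply the shoelace formula. First the cross-terms c_i = x_i·y_{i+1} − x_{i+1}·y_i:
  92, 40, 28, -67  ⇒  2A = 93, A = 46.5.
Then Σ (y_i + y_{i+1})·c_i = -707, so ȳ = -707 / (6·46.5) = -707/279.

-707/279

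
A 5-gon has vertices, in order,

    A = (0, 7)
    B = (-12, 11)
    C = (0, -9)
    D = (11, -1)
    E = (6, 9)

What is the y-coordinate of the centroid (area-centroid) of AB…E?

125/73

Apply the surveyor's formula. First the cross-terms c_i = x_i·y_{i+1} − x_{i+1}·y_i:
  84, 108, 99, 105, 42  ⇒  2A = 438, A = 219.
Then Σ (y_i + y_{i+1})·c_i = 2250, so ȳ = 2250 / (6·219) = 125/73.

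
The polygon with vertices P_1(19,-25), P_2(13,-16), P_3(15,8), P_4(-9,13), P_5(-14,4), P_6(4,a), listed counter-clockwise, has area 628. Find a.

-18

Write out the shoelace sum; only the two edges meeting at P_6 involve a:
2·Area = [((-14)·a − 4·4) + (4·(-25) − 19·a)] + 778
       = -33·a + 662 = 1256
⇒ a = -18.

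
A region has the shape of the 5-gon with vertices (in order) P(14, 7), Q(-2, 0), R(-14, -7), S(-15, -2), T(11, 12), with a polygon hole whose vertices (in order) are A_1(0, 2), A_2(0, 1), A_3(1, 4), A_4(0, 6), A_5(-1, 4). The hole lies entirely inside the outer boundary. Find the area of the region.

144.5

Outer boundary:
Apply Gauss's area formula: 2A = Σ (x_i·y_{i+1} − x_{i+1}·y_i), indices taken mod 5.
Cross-terms: 14, 14, -77, -158, -91  ⇒  Σ = -298
Area = |Σ|/2 = 149.
Hole:
Σ = (0) + (-1) + (6) + (6) + (-2) = 9
Area = |Σ|/2 = 4.5.
Net area = 149 − 4.5 = 144.5.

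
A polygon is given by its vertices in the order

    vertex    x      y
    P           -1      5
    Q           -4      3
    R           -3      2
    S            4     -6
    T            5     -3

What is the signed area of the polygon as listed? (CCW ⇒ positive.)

Apply Gauss's area formula: 2A = Σ (x_i·y_{i+1} − x_{i+1}·y_i), indices taken mod 5.
Cross-terms: 17, 1, 10, 18, 22  ⇒  Σ = 68
Signed area = Σ/2 = 34 (positive ⇒ counter-clockwise traversal).

34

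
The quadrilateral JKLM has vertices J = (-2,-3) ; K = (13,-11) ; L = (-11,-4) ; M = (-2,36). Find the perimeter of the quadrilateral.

122

|JK| = √((15)² + (-8)²) = √289 = 17
|KL| = √((-24)² + (7)²) = √625 = 25
|LM| = √((9)² + (40)²) = √1681 = 41
|MJ| = √((0)² + (-39)²) = √1521 = 39
Perimeter = 17 + 25 + 41 + 39 = 122.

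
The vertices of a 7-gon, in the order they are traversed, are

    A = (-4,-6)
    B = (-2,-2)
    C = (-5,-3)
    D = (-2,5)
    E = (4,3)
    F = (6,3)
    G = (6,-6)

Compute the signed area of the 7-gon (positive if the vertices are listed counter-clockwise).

Apply the surveyor's formula: 2A = Σ (x_i·y_{i+1} − x_{i+1}·y_i), indices taken mod 7.
A→B: (-4)(-2) − (-2)(-6) = -4
B→C: (-2)(-3) − (-5)(-2) = -4
C→D: (-5)(5) − (-2)(-3) = -31
D→E: (-2)(3) − (4)(5) = -26
E→F: (4)(3) − (6)(3) = -6
F→G: (6)(-6) − (6)(3) = -54
G→A: (6)(-6) − (-4)(-6) = -60
Σ = -185
Signed area = Σ/2 = -92.5 (negative ⇒ clockwise traversal).

-92.5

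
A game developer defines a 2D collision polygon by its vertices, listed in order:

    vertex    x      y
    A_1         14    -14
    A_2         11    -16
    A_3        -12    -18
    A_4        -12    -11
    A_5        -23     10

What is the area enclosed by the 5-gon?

367.5

Cross-terms: -70, -390, -84, -373, 182  ⇒  Σ = -735
Area = |Σ|/2 = 367.5.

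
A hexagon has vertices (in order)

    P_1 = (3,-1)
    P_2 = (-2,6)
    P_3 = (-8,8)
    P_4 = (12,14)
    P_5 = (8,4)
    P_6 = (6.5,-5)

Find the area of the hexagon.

P_1→P_2: (3)(6) − (-2)(-1) = 16
P_2→P_3: (-2)(8) − (-8)(6) = 32
P_3→P_4: (-8)(14) − (12)(8) = -208
P_4→P_5: (12)(4) − (8)(14) = -64
P_5→P_6: (8)(-5) − (6.5)(4) = -66
P_6→P_1: (6.5)(-1) − (3)(-5) = 8.5
Σ = -281.5
Area = |Σ|/2 = 140.75.

140.75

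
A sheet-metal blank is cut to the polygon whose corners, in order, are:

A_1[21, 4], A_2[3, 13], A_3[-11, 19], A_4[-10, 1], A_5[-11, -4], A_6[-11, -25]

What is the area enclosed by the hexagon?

Σ = (261) + (200) + (179) + (51) + (231) + (481) = 1403
Area = |Σ|/2 = 701.5.

701.5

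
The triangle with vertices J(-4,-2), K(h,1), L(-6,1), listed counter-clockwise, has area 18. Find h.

6

The doubled signed area Σ (x_i y_{i+1} − x_{i+1} y_i) is linear in h.
With h=0 it equals 18; the coefficient of h is 3 (from the two edges through K).
So 3·h + 18 = 2·18 = 36 ⇒ h = 6.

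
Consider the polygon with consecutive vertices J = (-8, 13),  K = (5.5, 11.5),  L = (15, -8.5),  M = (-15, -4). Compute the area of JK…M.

J→K: (-8)(11.5) − (5.5)(13) = -163.5
K→L: (5.5)(-8.5) − (15)(11.5) = -219.25
L→M: (15)(-4) − (-15)(-8.5) = -187.5
M→J: (-15)(13) − (-8)(-4) = -227
Σ = -797.25
Area = |Σ|/2 = 398.625.

398.625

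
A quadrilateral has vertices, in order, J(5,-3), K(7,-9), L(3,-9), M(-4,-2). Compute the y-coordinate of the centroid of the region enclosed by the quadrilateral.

-161/30

Apply the shoelace (surveyor's) formula. First the cross-terms c_i = x_i·y_{i+1} − x_{i+1}·y_i:
  -24, -36, -42, 22  ⇒  2A = -80, A = -40.
Then Σ (y_i + y_{i+1})·c_i = 1288, so ȳ = 1288 / (6·(-40)) = -161/30.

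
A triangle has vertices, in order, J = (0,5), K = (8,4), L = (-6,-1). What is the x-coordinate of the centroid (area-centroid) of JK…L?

Apply the shoelace (surveyor's) formula. First the cross-terms c_i = x_i·y_{i+1} − x_{i+1}·y_i:
  -40, 16, -30  ⇒  2A = -54, A = -27.
Then Σ (x_i + x_{i+1})·c_i = -108, so x̄ = -108 / (6·(-27)) = 2/3.

2/3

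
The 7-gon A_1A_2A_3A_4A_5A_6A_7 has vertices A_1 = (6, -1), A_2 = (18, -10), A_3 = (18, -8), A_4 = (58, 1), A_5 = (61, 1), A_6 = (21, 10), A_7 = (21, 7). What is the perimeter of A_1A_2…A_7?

|A_1A_2| = √((12)² + (-9)²) = √225 = 15
|A_2A_3| = √((0)² + (2)²) = √4 = 2
|A_3A_4| = √((40)² + (9)²) = √1681 = 41
|A_4A_5| = √((3)² + (0)²) = √9 = 3
|A_5A_6| = √((-40)² + (9)²) = √1681 = 41
|A_6A_7| = √((0)² + (-3)²) = √9 = 3
|A_7A_1| = √((-15)² + (-8)²) = √289 = 17
Perimeter = 15 + 2 + 41 + 3 + 41 + 3 + 17 = 122.

122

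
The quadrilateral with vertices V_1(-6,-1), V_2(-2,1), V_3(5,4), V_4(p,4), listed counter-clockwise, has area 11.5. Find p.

0

The doubled signed area Σ (x_i y_{i+1} − x_{i+1} y_i) is linear in p.
With p=0 it equals 23; the coefficient of p is -5 (from the two edges through V_4).
So -5·p + 23 = 2·11.5 = 23 ⇒ p = 0.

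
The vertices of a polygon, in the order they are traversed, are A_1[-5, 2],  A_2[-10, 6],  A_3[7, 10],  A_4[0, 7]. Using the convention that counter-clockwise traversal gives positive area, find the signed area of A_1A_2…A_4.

Apply the surveyor's formula: 2A = Σ (x_i·y_{i+1} − x_{i+1}·y_i), indices taken mod 4.
Σ = (-10) + (-142) + (49) + (35) = -68
Signed area = Σ/2 = -34 (negative ⇒ clockwise traversal).

-34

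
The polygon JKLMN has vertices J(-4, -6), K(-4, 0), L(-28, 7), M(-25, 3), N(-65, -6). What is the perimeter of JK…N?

138

|JK| = √((0)² + (6)²) = √36 = 6
|KL| = √((-24)² + (7)²) = √625 = 25
|LM| = √((3)² + (-4)²) = √25 = 5
|MN| = √((-40)² + (-9)²) = √1681 = 41
|NJ| = √((61)² + (0)²) = √3721 = 61
Perimeter = 6 + 25 + 5 + 41 + 61 = 138.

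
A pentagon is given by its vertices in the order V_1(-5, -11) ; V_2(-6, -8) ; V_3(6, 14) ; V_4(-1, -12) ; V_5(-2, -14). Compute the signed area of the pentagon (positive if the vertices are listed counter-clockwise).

V_1→V_2: (-5)(-8) − (-6)(-11) = -26
V_2→V_3: (-6)(14) − (6)(-8) = -36
V_3→V_4: (6)(-12) − (-1)(14) = -58
V_4→V_5: (-1)(-14) − (-2)(-12) = -10
V_5→V_1: (-2)(-11) − (-5)(-14) = -48
Σ = -178
Signed area = Σ/2 = -89 (negative ⇒ clockwise traversal).

-89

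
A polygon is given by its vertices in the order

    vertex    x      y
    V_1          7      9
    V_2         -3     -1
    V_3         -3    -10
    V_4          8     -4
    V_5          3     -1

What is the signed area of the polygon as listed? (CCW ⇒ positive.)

88.5

Apply the surveyor's formula: 2A = Σ (x_i·y_{i+1} − x_{i+1}·y_i), indices taken mod 5.
Σ = (20) + (27) + (92) + (4) + (34) = 177
Signed area = Σ/2 = 88.5 (positive ⇒ counter-clockwise traversal).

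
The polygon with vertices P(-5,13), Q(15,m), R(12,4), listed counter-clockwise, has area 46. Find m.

-3

Write out the shoelace sum; only the two edges meeting at Q involve m:
2·Area = [((-5)·m − 15·13) + (15·4 − 12·m)] + 176
       = -17·m + 41 = 92
⇒ m = -3.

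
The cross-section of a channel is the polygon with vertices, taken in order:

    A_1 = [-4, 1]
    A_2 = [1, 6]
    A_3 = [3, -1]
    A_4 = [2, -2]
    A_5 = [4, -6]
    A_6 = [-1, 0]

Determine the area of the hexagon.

29.5

A_1→A_2: (-4)(6) − (1)(1) = -25
A_2→A_3: (1)(-1) − (3)(6) = -19
A_3→A_4: (3)(-2) − (2)(-1) = -4
A_4→A_5: (2)(-6) − (4)(-2) = -4
A_5→A_6: (4)(0) − (-1)(-6) = -6
A_6→A_1: (-1)(1) − (-4)(0) = -1
Σ = -59
Area = |Σ|/2 = 29.5.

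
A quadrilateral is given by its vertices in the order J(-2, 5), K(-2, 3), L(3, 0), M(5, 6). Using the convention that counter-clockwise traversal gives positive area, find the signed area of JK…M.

Apply the shoelace formula: 2A = Σ (x_i·y_{i+1} − x_{i+1}·y_i), indices taken mod 4.
Σ = (4) + (-9) + (18) + (37) = 50
Signed area = Σ/2 = 25 (positive ⇒ counter-clockwise traversal).

25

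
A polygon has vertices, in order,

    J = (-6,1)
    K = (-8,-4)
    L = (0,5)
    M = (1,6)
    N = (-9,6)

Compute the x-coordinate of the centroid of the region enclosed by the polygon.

Apply the surveyor's formula. First the cross-terms c_i = x_i·y_{i+1} − x_{i+1}·y_i:
  32, -40, -5, 60, 27  ⇒  2A = 74, A = 37.
Then Σ (x_i + x_{i+1})·c_i = -1018, so x̄ = -1018 / (6·37) = -509/111.

-509/111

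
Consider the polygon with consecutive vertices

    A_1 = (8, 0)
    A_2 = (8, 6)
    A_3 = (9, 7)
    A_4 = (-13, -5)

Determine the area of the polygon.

Σ = (48) + (2) + (46) + (40) = 136
Area = |Σ|/2 = 68.

68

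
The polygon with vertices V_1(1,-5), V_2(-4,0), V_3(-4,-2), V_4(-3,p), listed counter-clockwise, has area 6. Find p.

Write out the shoelace sum; only the two edges meeting at V_4 involve p:
2·Area = [((-4)·p − (-3)·(-2)) + ((-3)·(-5) − 1·p)] + -12
       = -5·p + -3 = 12
⇒ p = -3.

-3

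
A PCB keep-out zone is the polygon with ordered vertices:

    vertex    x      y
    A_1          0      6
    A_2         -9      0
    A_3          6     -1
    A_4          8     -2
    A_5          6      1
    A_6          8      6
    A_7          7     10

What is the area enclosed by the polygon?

93.5

Cross-terms: 54, 9, -4, 20, 28, 38, 42  ⇒  Σ = 187
Area = |Σ|/2 = 93.5.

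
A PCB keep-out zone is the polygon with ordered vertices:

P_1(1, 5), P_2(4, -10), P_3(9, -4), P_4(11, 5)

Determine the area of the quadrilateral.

91.5

Σ = (-30) + (74) + (89) + (50) = 183
Area = |Σ|/2 = 91.5.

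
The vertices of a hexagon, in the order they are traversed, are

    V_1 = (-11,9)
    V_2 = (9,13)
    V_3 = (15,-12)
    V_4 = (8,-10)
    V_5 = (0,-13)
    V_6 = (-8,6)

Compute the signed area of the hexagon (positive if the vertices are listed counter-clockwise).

Σ = (-224) + (-303) + (-54) + (-104) + (-104) + (-6) = -795
Signed area = Σ/2 = -397.5 (negative ⇒ clockwise traversal).

-397.5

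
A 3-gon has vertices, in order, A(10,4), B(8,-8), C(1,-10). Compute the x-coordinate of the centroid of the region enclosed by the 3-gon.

19/3

Apply Gauss's area formula. First the cross-terms c_i = x_i·y_{i+1} − x_{i+1}·y_i:
  -112, -72, 104  ⇒  2A = -80, A = -40.
Then Σ (x_i + x_{i+1})·c_i = -1520, so x̄ = -1520 / (6·(-40)) = 19/3.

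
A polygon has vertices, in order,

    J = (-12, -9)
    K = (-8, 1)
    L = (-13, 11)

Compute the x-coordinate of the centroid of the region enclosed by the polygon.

-11

Apply Gauss's area formula. First the cross-terms c_i = x_i·y_{i+1} − x_{i+1}·y_i:
  -84, -75, 249  ⇒  2A = 90, A = 45.
Then Σ (x_i + x_{i+1})·c_i = -2970, so x̄ = -2970 / (6·45) = -11.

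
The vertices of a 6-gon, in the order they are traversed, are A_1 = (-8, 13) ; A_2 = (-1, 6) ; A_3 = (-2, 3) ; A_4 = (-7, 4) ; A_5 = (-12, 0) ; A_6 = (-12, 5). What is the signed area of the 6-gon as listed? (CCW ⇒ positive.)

-70.5

A_1→A_2: (-8)(6) − (-1)(13) = -35
A_2→A_3: (-1)(3) − (-2)(6) = 9
A_3→A_4: (-2)(4) − (-7)(3) = 13
A_4→A_5: (-7)(0) − (-12)(4) = 48
A_5→A_6: (-12)(5) − (-12)(0) = -60
A_6→A_1: (-12)(13) − (-8)(5) = -116
Σ = -141
Signed area = Σ/2 = -70.5 (negative ⇒ clockwise traversal).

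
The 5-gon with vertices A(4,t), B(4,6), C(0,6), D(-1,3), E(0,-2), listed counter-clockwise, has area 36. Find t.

Write out the shoelace sum; only the two edges meeting at A involve t:
2·Area = [(0·t − 4·(-2)) + (4·6 − 4·t)] + 32
       = -4·t + 64 = 72
⇒ t = -2.

-2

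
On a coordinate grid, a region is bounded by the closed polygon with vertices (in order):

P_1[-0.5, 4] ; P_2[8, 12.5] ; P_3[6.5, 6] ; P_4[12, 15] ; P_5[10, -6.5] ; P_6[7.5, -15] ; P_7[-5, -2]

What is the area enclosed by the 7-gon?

243.125

Σ = (-38.25) + (-33.25) + (25.5) + (-228) + (-101.25) + (-90) + (-21) = -486.25
Area = |Σ|/2 = 243.125.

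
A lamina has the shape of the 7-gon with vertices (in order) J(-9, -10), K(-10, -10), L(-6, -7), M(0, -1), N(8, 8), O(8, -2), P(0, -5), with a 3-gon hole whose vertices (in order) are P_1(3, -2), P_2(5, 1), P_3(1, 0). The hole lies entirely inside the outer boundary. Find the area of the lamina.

70.5

Outer boundary:
Apply the shoelace (surveyor's) formula: 2A = Σ (x_i·y_{i+1} − x_{i+1}·y_i), indices taken mod 7.
J→K: (-9)(-10) − (-10)(-10) = -10
K→L: (-10)(-7) − (-6)(-10) = 10
L→M: (-6)(-1) − (0)(-7) = 6
M→N: (0)(8) − (8)(-1) = 8
N→O: (8)(-2) − (8)(8) = -80
O→P: (8)(-5) − (0)(-2) = -40
P→J: (0)(-10) − (-9)(-5) = -45
Σ = -151
Area = |Σ|/2 = 75.5.
Hole:
Cross-terms: 13, -1, -2  ⇒  Σ = 10
Area = |Σ|/2 = 5.
Net area = 75.5 − 5 = 70.5.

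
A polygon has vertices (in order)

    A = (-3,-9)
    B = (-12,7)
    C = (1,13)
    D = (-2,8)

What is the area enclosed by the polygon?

108

Apply the surveyor's formula: 2A = Σ (x_i·y_{i+1} − x_{i+1}·y_i), indices taken mod 4.
A→B: (-3)(7) − (-12)(-9) = -129
B→C: (-12)(13) − (1)(7) = -163
C→D: (1)(8) − (-2)(13) = 34
D→A: (-2)(-9) − (-3)(8) = 42
Σ = -216
Area = |Σ|/2 = 108.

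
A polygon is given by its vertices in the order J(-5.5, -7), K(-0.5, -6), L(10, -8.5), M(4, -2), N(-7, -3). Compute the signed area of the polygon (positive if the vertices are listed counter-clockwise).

57.125

Apply Gauss's area formula: 2A = Σ (x_i·y_{i+1} − x_{i+1}·y_i), indices taken mod 5.
Σ = (29.5) + (64.25) + (14) + (-26) + (32.5) = 114.25
Signed area = Σ/2 = 57.125 (positive ⇒ counter-clockwise traversal).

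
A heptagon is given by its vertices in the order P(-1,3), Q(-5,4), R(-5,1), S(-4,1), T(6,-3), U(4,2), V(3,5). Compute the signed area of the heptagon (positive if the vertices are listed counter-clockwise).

Apply the shoelace (surveyor's) formula: 2A = Σ (x_i·y_{i+1} − x_{i+1}·y_i), indices taken mod 7.
Σ = (11) + (15) + (-1) + (6) + (24) + (14) + (14) = 83
Signed area = Σ/2 = 41.5 (positive ⇒ counter-clockwise traversal).

41.5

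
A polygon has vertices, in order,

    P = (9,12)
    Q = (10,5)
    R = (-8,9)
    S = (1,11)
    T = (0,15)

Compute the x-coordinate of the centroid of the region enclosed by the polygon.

281/81

Apply the shoelace formula. First the cross-terms c_i = x_i·y_{i+1} − x_{i+1}·y_i:
  -75, 130, -97, 15, -135  ⇒  2A = -162, A = -81.
Then Σ (x_i + x_{i+1})·c_i = -1686, so x̄ = -1686 / (6·(-81)) = 281/81.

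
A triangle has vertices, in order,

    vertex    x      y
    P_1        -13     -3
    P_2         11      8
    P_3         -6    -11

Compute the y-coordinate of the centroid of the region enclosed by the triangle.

-2

Apply Gauss's area formula. First the cross-terms c_i = x_i·y_{i+1} − x_{i+1}·y_i:
  -71, -73, -125  ⇒  2A = -269, A = -134.5.
Then Σ (y_i + y_{i+1})·c_i = 1614, so ȳ = 1614 / (6·(-134.5)) = -2.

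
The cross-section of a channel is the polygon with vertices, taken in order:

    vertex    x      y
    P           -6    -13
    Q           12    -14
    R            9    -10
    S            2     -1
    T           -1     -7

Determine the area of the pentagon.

106.5

Apply the shoelace (surveyor's) formula: 2A = Σ (x_i·y_{i+1} − x_{i+1}·y_i), indices taken mod 5.
Σ = (240) + (6) + (11) + (-15) + (-29) = 213
Area = |Σ|/2 = 106.5.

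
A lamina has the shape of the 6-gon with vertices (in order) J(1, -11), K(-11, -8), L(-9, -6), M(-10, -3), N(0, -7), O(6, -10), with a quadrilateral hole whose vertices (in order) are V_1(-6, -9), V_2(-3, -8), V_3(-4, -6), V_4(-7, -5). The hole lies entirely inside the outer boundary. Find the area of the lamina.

47

Outer boundary:
J→K: (1)(-8) − (-11)(-11) = -129
K→L: (-11)(-6) − (-9)(-8) = -6
L→M: (-9)(-3) − (-10)(-6) = -33
M→N: (-10)(-7) − (0)(-3) = 70
N→O: (0)(-10) − (6)(-7) = 42
O→J: (6)(-11) − (1)(-10) = -56
Σ = -112
Area = |Σ|/2 = 56.
Hole:
Cross-terms: 21, -14, -22, 33  ⇒  Σ = 18
Area = |Σ|/2 = 9.
Net area = 56 − 9 = 47.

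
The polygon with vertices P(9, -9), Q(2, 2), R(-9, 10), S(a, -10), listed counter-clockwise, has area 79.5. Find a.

5

The doubled signed area Σ (x_i y_{i+1} − x_{i+1} y_i) is linear in a.
With a=0 it equals 254; the coefficient of a is -19 (from the two edges through S).
So -19·a + 254 = 2·79.5 = 159 ⇒ a = 5.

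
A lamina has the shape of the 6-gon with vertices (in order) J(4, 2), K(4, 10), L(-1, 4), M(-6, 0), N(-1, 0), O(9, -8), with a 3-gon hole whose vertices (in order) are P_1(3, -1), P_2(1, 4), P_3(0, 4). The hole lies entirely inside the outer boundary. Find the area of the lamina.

67.5

Outer boundary:
Apply the shoelace (surveyor's) formula: 2A = Σ (x_i·y_{i+1} − x_{i+1}·y_i), indices taken mod 6.
Σ = (32) + (26) + (24) + (0) + (8) + (50) = 140
Area = |Σ|/2 = 70.
Hole:
Apply Gauss's area formula: 2A = Σ (x_i·y_{i+1} − x_{i+1}·y_i), indices taken mod 3.
Σ = (13) + (4) + (-12) = 5
Area = |Σ|/2 = 2.5.
Net area = 70 − 2.5 = 67.5.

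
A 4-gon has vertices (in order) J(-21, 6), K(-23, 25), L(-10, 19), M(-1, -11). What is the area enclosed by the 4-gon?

Apply the surveyor's formula: 2A = Σ (x_i·y_{i+1} − x_{i+1}·y_i), indices taken mod 4.
Σ = (-387) + (-187) + (129) + (-237) = -682
Area = |Σ|/2 = 341.

341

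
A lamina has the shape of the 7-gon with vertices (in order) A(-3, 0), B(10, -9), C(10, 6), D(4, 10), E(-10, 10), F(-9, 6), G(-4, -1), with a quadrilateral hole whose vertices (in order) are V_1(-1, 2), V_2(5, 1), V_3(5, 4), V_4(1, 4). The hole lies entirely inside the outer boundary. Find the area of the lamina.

Outer boundary:
Σ = (27) + (150) + (76) + (140) + (30) + (33) + (-3) = 453
Area = |Σ|/2 = 226.5.
Hole:
Apply the surveyor's formula: 2A = Σ (x_i·y_{i+1} − x_{i+1}·y_i), indices taken mod 4.
Σ = (-11) + (15) + (16) + (6) = 26
Area = |Σ|/2 = 13.
Net area = 226.5 − 13 = 213.5.

213.5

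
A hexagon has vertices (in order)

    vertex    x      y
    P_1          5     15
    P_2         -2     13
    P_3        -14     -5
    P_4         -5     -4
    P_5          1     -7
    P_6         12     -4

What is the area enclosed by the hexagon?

Σ = (95) + (192) + (31) + (39) + (80) + (200) = 637
Area = |Σ|/2 = 318.5.

318.5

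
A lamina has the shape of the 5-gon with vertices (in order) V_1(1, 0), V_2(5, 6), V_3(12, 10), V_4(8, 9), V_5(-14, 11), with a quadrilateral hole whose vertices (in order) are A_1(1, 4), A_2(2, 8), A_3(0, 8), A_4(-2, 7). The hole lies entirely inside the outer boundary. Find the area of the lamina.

Outer boundary:
Apply the shoelace formula: 2A = Σ (x_i·y_{i+1} − x_{i+1}·y_i), indices taken mod 5.
Cross-terms: 6, -22, 28, 214, -11  ⇒  Σ = 215
Area = |Σ|/2 = 107.5.
Hole:
Apply Gauss's area formula: 2A = Σ (x_i·y_{i+1} − x_{i+1}·y_i), indices taken mod 4.
Cross-terms: 0, 16, 16, -15  ⇒  Σ = 17
Area = |Σ|/2 = 8.5.
Net area = 107.5 − 8.5 = 99.

99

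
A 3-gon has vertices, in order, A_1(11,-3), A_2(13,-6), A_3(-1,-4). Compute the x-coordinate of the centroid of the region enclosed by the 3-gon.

Apply Gauss's area formula. First the cross-terms c_i = x_i·y_{i+1} − x_{i+1}·y_i:
  -27, -58, 47  ⇒  2A = -38, A = -19.
Then Σ (x_i + x_{i+1})·c_i = -874, so x̄ = -874 / (6·(-19)) = 23/3.

23/3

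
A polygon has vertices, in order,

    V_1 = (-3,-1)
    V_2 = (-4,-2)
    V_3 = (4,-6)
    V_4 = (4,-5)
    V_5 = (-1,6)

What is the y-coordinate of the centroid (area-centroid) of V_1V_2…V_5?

Apply the surveyor's formula. First the cross-terms c_i = x_i·y_{i+1} − x_{i+1}·y_i:
  2, 32, 4, 19, 19  ⇒  2A = 76, A = 38.
Then Σ (y_i + y_{i+1})·c_i = -192, so ȳ = -192 / (6·38) = -16/19.

-16/19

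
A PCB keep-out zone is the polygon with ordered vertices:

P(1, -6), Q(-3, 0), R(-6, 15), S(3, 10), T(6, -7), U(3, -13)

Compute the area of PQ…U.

Apply the shoelace (surveyor's) formula: 2A = Σ (x_i·y_{i+1} − x_{i+1}·y_i), indices taken mod 6.
Σ = (-18) + (-45) + (-105) + (-81) + (-57) + (-5) = -311
Area = |Σ|/2 = 155.5.

155.5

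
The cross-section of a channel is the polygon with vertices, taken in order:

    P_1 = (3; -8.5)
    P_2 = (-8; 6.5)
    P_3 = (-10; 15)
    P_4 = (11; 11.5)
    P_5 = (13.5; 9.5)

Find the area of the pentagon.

Apply Gauss's area formula: 2A = Σ (x_i·y_{i+1} − x_{i+1}·y_i), indices taken mod 5.
Cross-terms: -48.5, -55, -280, -50.75, -143.25  ⇒  Σ = -577.5
Area = |Σ|/2 = 288.75.

288.75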